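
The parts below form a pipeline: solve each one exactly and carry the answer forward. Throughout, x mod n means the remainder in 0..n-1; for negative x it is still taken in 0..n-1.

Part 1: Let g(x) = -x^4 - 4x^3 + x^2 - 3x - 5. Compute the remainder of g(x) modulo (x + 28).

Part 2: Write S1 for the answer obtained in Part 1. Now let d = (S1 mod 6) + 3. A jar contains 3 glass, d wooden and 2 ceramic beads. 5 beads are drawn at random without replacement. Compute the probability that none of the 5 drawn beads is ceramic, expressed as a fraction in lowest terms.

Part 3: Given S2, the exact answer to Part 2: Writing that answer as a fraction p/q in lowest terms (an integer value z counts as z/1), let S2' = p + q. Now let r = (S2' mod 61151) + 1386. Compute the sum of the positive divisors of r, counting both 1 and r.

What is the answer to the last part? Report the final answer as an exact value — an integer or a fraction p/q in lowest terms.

1440

Part 1: remainder = value at the root: -1*(-28)^4 - 4*(-28)^3 + 1*(-28)^2 - 3*(-28)^1 - 5 = (-614656) + (87808) + (784) + (84) + (-5) = -525985; answer -525985
Part 2: S1 = -525985; d = 8; total draws C(13,5) = 1287; favorable C(11,5) = 462; P = 14/39; answer 14/39
Part 3: S2 = 14/39; threaded value p + q = 53; r = 1439; 1439 is prime, so its only divisors are 1 and 1439; sigma = 1 + 1439 = 1440; answer 1440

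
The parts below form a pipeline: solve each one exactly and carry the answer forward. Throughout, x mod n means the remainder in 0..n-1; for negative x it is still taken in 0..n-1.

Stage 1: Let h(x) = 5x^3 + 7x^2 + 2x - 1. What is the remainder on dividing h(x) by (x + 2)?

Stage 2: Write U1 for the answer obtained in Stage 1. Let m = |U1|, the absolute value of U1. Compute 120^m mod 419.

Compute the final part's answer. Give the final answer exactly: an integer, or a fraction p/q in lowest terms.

Stage 1: remainder = value at the root: 5*(-2)^3 + 7*(-2)^2 + 2*(-2)^1 - 1 = (-40) + (28) + (-4) + (-1) = -17; answer -17
Stage 2: U1 = -17; m = 17; squarings mod 419: 120^1=120, 120^2=154, 120^4=252, 120^8=235, 120^16=336; 120^17 = 120^1 * 120^16 = 96 (mod 419); answer 96

96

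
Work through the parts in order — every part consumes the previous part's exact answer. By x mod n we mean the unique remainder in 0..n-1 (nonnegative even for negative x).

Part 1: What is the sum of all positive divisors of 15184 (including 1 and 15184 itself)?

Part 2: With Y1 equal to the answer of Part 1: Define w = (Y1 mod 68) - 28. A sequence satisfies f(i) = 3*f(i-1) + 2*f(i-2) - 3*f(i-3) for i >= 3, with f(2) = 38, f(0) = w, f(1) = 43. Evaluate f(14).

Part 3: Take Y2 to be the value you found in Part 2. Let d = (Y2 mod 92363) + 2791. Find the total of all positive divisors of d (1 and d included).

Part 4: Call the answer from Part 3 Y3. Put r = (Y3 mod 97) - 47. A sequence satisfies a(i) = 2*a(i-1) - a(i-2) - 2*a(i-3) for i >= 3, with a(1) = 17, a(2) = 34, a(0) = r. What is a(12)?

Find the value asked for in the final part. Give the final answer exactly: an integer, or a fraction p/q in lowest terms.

Part 1: 15184 = 2^4 * 13 * 73; sigma = (1 + 2 + 4 + 8 + 16) * (1 + 13) * (1 + 73) = 31 * 14 * 74 = 32116; answer 32116
Part 2: Y1 = 32116; w = -8; f(3) = 3*(38) + 2*(43) - 3*(-8) = 224; iterating: f(3)=224, f(4)=619, f(5)=2191, f(6)=7139, f(7)=23942, f(8)=79531, f(9)=265060, f(10)=882416, f(11)=2938775, f(12)=9785977, f(13)=32588233, f(14)=108520328; answer 108520328
Part 3: Y2 = 108520328; d = 88957; 88957 = 11 * 8087; sigma = (1 + 11) * (1 + 8087) = 12 * 8088 = 97056; answer 97056
Part 4: Y3 = 97056; r = 9; a(3) = 2*(34) - 1*(17) - 2*(9) = 33; iterating: a(3)=33, a(4)=-2, a(5)=-105, a(6)=-274, a(7)=-439, a(8)=-394, a(9)=199, a(10)=1670, a(11)=3929, a(12)=5790; answer 5790

5790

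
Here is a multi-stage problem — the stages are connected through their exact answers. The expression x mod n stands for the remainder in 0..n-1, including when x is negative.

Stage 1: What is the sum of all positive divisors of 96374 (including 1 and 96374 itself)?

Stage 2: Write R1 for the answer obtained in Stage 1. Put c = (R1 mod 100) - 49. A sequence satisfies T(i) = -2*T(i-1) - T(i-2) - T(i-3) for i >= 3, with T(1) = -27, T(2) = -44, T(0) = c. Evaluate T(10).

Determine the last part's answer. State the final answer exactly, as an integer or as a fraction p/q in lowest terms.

-3616

Stage 1: 96374 = 2 * 48187; sigma = (1 + 2) * (1 + 48187) = 3 * 48188 = 144564; answer 144564
Stage 2: R1 = 144564; c = 15; T(3) = -2*(-44) - 1*(-27) - 1*(15) = 100; iterating: T(3)=100, T(4)=-129, T(5)=202, T(6)=-375, T(7)=677, T(8)=-1181, T(9)=2060, T(10)=-3616; answer -3616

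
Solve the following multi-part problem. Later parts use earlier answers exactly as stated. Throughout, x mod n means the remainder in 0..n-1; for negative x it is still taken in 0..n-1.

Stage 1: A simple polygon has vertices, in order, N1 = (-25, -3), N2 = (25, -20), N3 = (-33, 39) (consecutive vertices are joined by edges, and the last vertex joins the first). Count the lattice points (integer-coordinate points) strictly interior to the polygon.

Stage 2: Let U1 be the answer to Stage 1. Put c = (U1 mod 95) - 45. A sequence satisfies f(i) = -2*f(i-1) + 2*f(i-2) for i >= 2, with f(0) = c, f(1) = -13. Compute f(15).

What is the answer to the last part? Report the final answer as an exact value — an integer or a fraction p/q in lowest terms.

Stage 1: cross terms: (-25*-20 - 25*-3)=575, (25*39 - -33*-20)=315, (-33*-3 - -25*39)=1074; twice the area = |1964| = 1964; area = 982; boundary points = 1 + 1 + 2 = 4; strictly interior points = area - boundary/2 + 1 = 981; answer 981
Stage 2: U1 = 981; c = -14; f(2) = -2*(-13) + 2*(-14) = -2; iterating: f(2)=-2, f(3)=-22, f(4)=40, f(5)=-124, f(6)=328, f(7)=-904, f(8)=2464, f(9)=-6736, f(10)=18400, f(11)=-50272, f(12)=137344, f(13)=-375232, f(14)=1025152, f(15)=-2800768; answer -2800768

-2800768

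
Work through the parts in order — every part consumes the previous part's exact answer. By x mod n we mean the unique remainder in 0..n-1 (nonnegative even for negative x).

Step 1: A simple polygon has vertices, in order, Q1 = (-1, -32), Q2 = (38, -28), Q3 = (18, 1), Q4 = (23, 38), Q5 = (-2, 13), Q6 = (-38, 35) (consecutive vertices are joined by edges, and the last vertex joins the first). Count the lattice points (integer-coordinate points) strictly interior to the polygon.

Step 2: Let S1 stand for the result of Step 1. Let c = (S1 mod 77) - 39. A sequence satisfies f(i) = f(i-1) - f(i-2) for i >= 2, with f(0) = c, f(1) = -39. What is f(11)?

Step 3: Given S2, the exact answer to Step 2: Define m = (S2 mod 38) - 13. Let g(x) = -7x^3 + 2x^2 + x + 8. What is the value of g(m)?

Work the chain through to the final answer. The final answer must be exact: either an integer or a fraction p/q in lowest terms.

Step 1: cross terms: (-1*-28 - 38*-32)=1244, (38*1 - 18*-28)=542, (18*38 - 23*1)=661, (23*13 - -2*38)=375, (-2*35 - -38*13)=424, (-38*-32 - -1*35)=1251; twice the area = |4497| = 4497; area = 4497/2; boundary points = 1 + 1 + 1 + 25 + 2 + 1 = 31; strictly interior points = area - boundary/2 + 1 = 2234; answer 2234
Step 2: S1 = 2234; c = -38; f(2) = 1*(-39) - 1*(-38) = -1; iterating: f(2)=-1, f(3)=38, f(4)=39, f(5)=1, f(6)=-38, f(7)=-39, f(8)=-1, f(9)=38, f(10)=39, f(11)=1; answer 1
Step 3: S2 = 1; m = -12; -7*(-12)^3 + 2*(-12)^2 + 1*(-12)^1 + 8 = (12096) + (288) + (-12) + (8) = 12380; answer 12380

12380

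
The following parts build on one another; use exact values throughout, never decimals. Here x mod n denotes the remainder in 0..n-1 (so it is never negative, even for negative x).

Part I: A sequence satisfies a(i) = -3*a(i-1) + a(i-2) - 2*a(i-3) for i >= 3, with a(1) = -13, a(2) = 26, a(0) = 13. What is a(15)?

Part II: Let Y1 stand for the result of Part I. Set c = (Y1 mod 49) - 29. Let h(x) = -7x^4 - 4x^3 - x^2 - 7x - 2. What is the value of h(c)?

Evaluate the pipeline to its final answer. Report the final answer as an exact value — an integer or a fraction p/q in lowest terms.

Part I: a(3) = -3*(26) + 1*(-13) - 2*(13) = -117; iterating: a(3)=-117, a(4)=403, a(5)=-1378, a(6)=4771, a(7)=-16497, a(8)=57018, a(9)=-197093, a(10)=681291, a(11)=-2355002, a(12)=8140483, a(13)=-28139033, a(14)=97267586, a(15)=-336222757; answer -336222757
Part II: Y1 = -336222757; c = -25; -7*(-25)^4 - 4*(-25)^3 - 1*(-25)^2 - 7*(-25)^1 - 2 = (-2734375) + (62500) + (-625) + (175) + (-2) = -2672327; answer -2672327

-2672327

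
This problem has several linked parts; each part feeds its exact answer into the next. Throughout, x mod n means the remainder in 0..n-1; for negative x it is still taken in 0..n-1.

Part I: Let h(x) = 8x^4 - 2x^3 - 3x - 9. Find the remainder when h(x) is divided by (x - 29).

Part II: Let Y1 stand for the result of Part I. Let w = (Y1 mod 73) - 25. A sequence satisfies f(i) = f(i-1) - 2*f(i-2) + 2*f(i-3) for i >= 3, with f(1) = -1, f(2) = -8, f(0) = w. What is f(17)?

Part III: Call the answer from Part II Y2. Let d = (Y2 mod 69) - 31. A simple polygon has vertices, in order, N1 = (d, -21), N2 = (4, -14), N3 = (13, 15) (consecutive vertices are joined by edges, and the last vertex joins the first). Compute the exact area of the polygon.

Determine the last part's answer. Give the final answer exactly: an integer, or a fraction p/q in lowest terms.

220

Part I: remainder = value at the root: 8*(29)^4 - 2*(29)^3 - 3*(29)^1 - 9 = (5658248) + (-48778) + (-87) + (-9) = 5609374; answer 5609374
Part II: Y1 = 5609374; w = 29; f(3) = 1*(-8) - 2*(-1) + 2*(29) = 52; iterating: f(3)=52, f(4)=66, f(5)=-54, f(6)=-82, f(7)=158, f(8)=214, f(9)=-266, f(10)=-378, f(11)=582, f(12)=806, f(13)=-1114, f(14)=-1562, f(15)=2278, f(16)=3174, f(17)=-4506; answer -4506
Part III: Y2 = -4506; d = 17; cross terms: (17*-14 - 4*-21)=-154, (4*15 - 13*-14)=242, (13*-21 - 17*15)=-528; twice the area = |-440| = 440; area = 220; answer 220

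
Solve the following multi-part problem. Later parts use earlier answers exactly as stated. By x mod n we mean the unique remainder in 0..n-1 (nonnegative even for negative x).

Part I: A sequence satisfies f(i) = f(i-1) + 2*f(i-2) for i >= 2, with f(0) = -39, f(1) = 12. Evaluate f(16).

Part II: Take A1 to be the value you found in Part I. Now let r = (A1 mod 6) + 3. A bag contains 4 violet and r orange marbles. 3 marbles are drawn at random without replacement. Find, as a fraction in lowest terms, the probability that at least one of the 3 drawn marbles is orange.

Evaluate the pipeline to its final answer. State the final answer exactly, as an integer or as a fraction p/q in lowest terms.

31/35

Part I: f(2) = 1*(12) + 2*(-39) = -66; iterating: f(2)=-66, f(3)=-42, f(4)=-174, f(5)=-258, f(6)=-606, f(7)=-1122, f(8)=-2334, f(9)=-4578, f(10)=-9246, f(11)=-18402, f(12)=-36894, f(13)=-73698, f(14)=-147486, f(15)=-294882, f(16)=-589854; answer -589854
Part II: A1 = -589854; r = 3; total draws C(7,3) = 35; complement C(4,3) = 4; favorable 35 - 4 = 31; P = 31/35; answer 31/35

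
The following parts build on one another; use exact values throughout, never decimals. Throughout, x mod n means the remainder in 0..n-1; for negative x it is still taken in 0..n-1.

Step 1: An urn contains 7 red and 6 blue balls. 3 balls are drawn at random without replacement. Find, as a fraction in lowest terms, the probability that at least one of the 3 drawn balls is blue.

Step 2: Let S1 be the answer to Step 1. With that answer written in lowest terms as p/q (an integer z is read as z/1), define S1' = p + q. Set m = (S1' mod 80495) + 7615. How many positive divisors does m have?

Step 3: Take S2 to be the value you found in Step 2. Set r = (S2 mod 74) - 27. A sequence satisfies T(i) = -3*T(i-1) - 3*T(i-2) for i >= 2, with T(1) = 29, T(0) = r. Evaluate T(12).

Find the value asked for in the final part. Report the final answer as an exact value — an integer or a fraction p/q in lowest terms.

Step 1: total draws C(13,3) = 286; complement C(7,3) = 35; favorable 286 - 35 = 251; P = 251/286; answer 251/286
Step 2: S1 = 251/286; threaded value p + q = 537; m = 8152; 8152 = 2^3 * 1019; number of divisors = (3+1) * (1+1) = 8; answer 8
Step 3: S2 = 8; r = -19; T(2) = -3*(29) - 3*(-19) = -30; iterating: T(2)=-30, T(3)=3, T(4)=81, T(5)=-252, T(6)=513, T(7)=-783, T(8)=810, T(9)=-81, T(10)=-2187, T(11)=6804, T(12)=-13851; answer -13851

-13851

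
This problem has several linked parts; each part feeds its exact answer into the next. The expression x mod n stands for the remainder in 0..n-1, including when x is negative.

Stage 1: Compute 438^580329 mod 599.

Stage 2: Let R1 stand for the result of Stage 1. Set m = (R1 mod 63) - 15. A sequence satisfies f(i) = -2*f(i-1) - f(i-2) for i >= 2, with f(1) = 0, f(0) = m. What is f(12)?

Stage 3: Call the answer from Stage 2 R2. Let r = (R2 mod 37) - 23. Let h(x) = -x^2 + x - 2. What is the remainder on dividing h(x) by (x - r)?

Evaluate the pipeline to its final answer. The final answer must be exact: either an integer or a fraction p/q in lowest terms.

-8

Stage 1: squarings mod 599: 438^1=438, 438^2=164, 438^4=540, 438^8=486, 438^16=190, 438^32=160, 438^64=442, 438^128=90, 438^256=313, 438^512=332, 438^1024=8, 438^2048=64, 438^4096=502, 438^8192=424, 438^16384=76, 438^32768=385, 438^65536=272, 438^131072=307, 438^262144=206, 438^524288=506; 438^580329 = 438^1 * 438^8 * 438^32 * 438^64 * 438^128 * 438^512 * 438^2048 * 438^4096 * 438^16384 * 438^32768 * 438^524288 = 583 (mod 599); answer 583
Stage 2: R1 = 583; m = 1; f(2) = -2*(0) - 1*(1) = -1; iterating: f(2)=-1, f(3)=2, f(4)=-3, f(5)=4, f(6)=-5, f(7)=6, f(8)=-7, f(9)=8, f(10)=-9, f(11)=10, f(12)=-11; answer -11
Stage 3: R2 = -11; r = 3; remainder = value at the root: -1*(3)^2 + 1*(3)^1 - 2 = (-9) + (3) + (-2) = -8; answer -8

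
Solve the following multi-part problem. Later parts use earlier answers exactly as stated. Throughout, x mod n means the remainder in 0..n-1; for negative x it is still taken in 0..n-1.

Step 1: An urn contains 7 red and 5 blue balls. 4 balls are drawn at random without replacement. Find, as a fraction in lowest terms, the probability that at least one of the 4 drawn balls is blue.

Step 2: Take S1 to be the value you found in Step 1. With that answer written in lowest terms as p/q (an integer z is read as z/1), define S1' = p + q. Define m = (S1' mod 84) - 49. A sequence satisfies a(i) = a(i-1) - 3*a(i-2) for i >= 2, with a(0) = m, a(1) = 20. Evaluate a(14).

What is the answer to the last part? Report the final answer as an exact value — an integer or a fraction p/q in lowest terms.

-68302

Step 1: total draws C(12,4) = 495; complement C(7,4) = 35; favorable 495 - 35 = 460; P = 92/99; answer 92/99
Step 2: S1 = 92/99; threaded value p + q = 191; m = -26; a(2) = 1*(20) - 3*(-26) = 98; iterating: a(2)=98, a(3)=38, a(4)=-256, a(5)=-370, a(6)=398, a(7)=1508, a(8)=314, a(9)=-4210, a(10)=-5152, a(11)=7478, a(12)=22934, a(13)=500, a(14)=-68302; answer -68302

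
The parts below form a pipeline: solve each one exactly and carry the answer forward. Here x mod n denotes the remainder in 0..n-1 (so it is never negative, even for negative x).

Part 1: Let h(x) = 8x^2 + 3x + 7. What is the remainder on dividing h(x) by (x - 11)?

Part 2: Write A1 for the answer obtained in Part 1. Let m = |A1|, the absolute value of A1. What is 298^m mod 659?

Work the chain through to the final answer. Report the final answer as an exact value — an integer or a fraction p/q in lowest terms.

232

Part 1: remainder = value at the root: 8*(11)^2 + 3*(11)^1 + 7 = (968) + (33) + (7) = 1008; answer 1008
Part 2: A1 = 1008; m = 1008; squarings mod 659: 298^1=298, 298^2=498, 298^4=220, 298^8=293, 298^16=179, 298^32=409, 298^64=554, 298^128=481, 298^256=52, 298^512=68; 298^1008 = 298^16 * 298^32 * 298^64 * 298^128 * 298^256 * 298^512 = 232 (mod 659); answer 232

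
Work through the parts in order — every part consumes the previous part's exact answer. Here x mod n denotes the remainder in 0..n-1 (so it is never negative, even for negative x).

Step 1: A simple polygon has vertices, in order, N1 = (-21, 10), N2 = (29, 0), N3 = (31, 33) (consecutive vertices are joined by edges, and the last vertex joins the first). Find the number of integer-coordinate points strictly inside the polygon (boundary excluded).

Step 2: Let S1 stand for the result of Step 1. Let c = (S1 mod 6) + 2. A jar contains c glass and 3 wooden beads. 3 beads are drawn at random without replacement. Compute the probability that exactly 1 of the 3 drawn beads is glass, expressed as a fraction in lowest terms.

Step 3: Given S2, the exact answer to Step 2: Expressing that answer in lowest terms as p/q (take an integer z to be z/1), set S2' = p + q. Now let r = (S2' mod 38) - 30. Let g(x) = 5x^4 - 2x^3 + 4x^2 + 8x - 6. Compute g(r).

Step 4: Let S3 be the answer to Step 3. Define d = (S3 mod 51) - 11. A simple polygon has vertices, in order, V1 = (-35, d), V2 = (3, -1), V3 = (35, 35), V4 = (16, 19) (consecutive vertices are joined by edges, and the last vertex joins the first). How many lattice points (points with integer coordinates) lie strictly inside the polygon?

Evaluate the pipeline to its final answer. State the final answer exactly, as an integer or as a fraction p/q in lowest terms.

Step 1: cross terms: (-21*0 - 29*10)=-290, (29*33 - 31*0)=957, (31*10 - -21*33)=1003; twice the area = |1670| = 1670; area = 835; boundary points = 10 + 1 + 1 = 12; strictly interior points = area - boundary/2 + 1 = 830; answer 830
Step 2: S1 = 830; c = 4; total draws C(7,3) = 35; favorable C(4,1)*C(3,2) = 12; P = 12/35; answer 12/35
Step 3: S2 = 12/35; threaded value p + q = 47; r = -21; 5*(-21)^4 - 2*(-21)^3 + 4*(-21)^2 + 8*(-21)^1 - 6 = (972405) + (18522) + (1764) + (-168) + (-6) = 992517; answer 992517
Step 4: S3 = 992517; d = -5; cross terms: (-35*-1 - 3*-5)=50, (3*35 - 35*-1)=140, (35*19 - 16*35)=105, (16*-5 - -35*19)=585; twice the area = |880| = 880; area = 440; boundary points = 2 + 4 + 1 + 3 = 10; strictly interior points = area - boundary/2 + 1 = 436; answer 436

436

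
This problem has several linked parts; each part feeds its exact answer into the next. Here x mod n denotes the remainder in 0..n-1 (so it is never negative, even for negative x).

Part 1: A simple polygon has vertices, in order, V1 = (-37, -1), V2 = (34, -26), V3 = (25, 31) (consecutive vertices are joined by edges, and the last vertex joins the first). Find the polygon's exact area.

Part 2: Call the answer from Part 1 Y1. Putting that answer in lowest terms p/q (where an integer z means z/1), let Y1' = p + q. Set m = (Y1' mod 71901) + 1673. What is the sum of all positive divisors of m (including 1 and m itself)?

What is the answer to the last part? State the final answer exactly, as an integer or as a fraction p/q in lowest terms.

5760

Part 1: cross terms: (-37*-26 - 34*-1)=996, (34*31 - 25*-26)=1704, (25*-1 - -37*31)=1122; twice the area = |3822| = 3822; area = 1911; answer 1911
Part 2: Y1 = 1911; threaded value p + q = 1912; m = 3585; 3585 = 3 * 5 * 239; sigma = (1 + 3) * (1 + 5) * (1 + 239) = 4 * 6 * 240 = 5760; answer 5760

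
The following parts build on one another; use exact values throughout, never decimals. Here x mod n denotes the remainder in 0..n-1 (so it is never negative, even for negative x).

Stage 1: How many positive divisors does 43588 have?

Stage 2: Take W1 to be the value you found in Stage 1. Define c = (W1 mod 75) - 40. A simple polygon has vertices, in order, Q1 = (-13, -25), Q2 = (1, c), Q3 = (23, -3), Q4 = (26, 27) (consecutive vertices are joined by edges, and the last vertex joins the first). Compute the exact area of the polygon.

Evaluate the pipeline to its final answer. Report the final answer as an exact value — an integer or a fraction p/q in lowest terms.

715

Stage 1: 43588 = 2^2 * 17 * 641; number of divisors = (2+1) * (1+1) * (1+1) = 12; answer 12
Stage 2: W1 = 12; c = -28; cross terms: (-13*-28 - 1*-25)=389, (1*-3 - 23*-28)=641, (23*27 - 26*-3)=699, (26*-25 - -13*27)=-299; twice the area = |1430| = 1430; area = 715; answer 715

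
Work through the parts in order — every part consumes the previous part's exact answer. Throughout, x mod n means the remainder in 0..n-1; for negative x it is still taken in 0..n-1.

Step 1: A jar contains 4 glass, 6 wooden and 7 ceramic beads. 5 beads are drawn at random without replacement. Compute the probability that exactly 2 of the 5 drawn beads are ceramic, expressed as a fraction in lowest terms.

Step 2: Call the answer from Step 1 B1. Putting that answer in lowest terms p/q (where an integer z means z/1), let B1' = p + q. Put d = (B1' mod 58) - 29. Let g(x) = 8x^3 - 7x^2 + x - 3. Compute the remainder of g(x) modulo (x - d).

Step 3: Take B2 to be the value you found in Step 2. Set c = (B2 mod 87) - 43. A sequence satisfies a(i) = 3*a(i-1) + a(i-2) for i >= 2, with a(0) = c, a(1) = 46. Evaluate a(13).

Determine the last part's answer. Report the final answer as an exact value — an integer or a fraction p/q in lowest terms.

Step 1: total draws C(17,5) = 6188; favorable C(7,2)*C(10,3) = 2520; P = 90/221; answer 90/221
Step 2: B1 = 90/221; threaded value p + q = 311; d = -8; remainder = value at the root: 8*(-8)^3 - 7*(-8)^2 + 1*(-8)^1 - 3 = (-4096) + (-448) + (-8) + (-3) = -4555; answer -4555
Step 3: B2 = -4555; c = 13; a(2) = 3*(46) + 1*(13) = 151; iterating: a(2)=151, a(3)=499, a(4)=1648, a(5)=5443, a(6)=17977, a(7)=59374, a(8)=196099, a(9)=647671, a(10)=2139112, a(11)=7065007, a(12)=23334133, a(13)=77067406; answer 77067406

77067406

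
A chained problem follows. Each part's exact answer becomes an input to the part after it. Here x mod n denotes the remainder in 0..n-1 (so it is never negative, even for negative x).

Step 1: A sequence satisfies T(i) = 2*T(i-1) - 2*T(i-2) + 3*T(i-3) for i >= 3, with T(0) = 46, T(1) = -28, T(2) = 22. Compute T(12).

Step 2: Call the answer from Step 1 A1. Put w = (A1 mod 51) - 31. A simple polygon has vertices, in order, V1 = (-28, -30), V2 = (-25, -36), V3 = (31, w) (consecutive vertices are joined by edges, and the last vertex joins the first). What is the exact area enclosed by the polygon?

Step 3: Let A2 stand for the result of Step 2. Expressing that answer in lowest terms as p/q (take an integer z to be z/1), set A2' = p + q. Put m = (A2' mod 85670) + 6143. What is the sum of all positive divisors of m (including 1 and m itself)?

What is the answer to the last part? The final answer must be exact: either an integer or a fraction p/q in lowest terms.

8520

Step 1: T(3) = 2*(22) - 2*(-28) + 3*(46) = 238; iterating: T(3)=238, T(4)=348, T(5)=286, T(6)=590, T(7)=1652, T(8)=2982, T(9)=4430, T(10)=7852, T(11)=15790, T(12)=29166; answer 29166
Step 2: A1 = 29166; w = 14; cross terms: (-28*-36 - -25*-30)=258, (-25*14 - 31*-36)=766, (31*-30 - -28*14)=-538; twice the area = |486| = 486; area = 243; answer 243
Step 3: A2 = 243; threaded value p + q = 244; m = 6387; 6387 = 3 * 2129; sigma = (1 + 3) * (1 + 2129) = 4 * 2130 = 8520; answer 8520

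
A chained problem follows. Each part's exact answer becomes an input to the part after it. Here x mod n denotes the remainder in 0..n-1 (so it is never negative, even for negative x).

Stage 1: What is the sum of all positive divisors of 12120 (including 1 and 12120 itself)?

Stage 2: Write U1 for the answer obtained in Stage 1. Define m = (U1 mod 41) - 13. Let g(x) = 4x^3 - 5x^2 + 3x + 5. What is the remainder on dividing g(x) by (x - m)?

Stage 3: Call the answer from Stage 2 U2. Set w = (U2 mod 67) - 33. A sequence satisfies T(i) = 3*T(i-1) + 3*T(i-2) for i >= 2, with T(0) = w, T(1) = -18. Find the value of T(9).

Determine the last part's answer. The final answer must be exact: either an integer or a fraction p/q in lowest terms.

-1501983

Stage 1: 12120 = 2^3 * 3 * 5 * 101; sigma = (1 + 2 + 4 + 8) * (1 + 3) * (1 + 5) * (1 + 101) = 15 * 4 * 6 * 102 = 36720; answer 36720
Stage 2: U1 = 36720; m = 12; remainder = value at the root: 4*(12)^3 - 5*(12)^2 + 3*(12)^1 + 5 = (6912) + (-720) + (36) + (5) = 6233; answer 6233
Stage 3: U2 = 6233; w = -31; T(2) = 3*(-18) + 3*(-31) = -147; iterating: T(2)=-147, T(3)=-495, T(4)=-1926, T(5)=-7263, T(6)=-27567, T(7)=-104490, T(8)=-396171, T(9)=-1501983; answer -1501983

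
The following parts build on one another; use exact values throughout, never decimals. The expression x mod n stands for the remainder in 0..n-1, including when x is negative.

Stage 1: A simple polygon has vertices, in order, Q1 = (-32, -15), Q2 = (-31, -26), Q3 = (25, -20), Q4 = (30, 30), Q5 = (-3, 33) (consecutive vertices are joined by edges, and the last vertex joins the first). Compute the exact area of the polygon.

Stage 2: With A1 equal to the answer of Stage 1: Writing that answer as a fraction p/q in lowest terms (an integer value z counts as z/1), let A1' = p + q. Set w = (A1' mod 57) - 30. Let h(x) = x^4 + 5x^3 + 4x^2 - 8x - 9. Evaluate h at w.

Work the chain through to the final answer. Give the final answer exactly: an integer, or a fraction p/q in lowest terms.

5471

Stage 1: cross terms: (-32*-26 - -31*-15)=367, (-31*-20 - 25*-26)=1270, (25*30 - 30*-20)=1350, (30*33 - -3*30)=1080, (-3*-15 - -32*33)=1101; twice the area = |5168| = 5168; area = 2584; answer 2584
Stage 2: A1 = 2584; threaded value p + q = 2585; w = -10; 1*(-10)^4 + 5*(-10)^3 + 4*(-10)^2 - 8*(-10)^1 - 9 = (10000) + (-5000) + (400) + (80) + (-9) = 5471; answer 5471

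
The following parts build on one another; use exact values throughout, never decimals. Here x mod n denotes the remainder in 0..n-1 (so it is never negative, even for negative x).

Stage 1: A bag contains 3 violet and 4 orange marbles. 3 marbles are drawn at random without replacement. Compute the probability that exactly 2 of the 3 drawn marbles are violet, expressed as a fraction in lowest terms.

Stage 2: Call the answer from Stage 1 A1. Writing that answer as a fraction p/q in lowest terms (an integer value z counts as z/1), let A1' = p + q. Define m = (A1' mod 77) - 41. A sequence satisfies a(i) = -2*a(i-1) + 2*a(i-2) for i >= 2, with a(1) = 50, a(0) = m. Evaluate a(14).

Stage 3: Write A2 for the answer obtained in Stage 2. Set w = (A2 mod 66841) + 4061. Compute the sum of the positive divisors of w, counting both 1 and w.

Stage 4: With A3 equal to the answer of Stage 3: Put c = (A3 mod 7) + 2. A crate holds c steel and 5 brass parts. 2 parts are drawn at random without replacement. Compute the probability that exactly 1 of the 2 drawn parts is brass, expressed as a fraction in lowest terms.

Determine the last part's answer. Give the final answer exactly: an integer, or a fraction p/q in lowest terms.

Stage 1: total draws C(7,3) = 35; favorable C(3,2)*C(4,1) = 12; P = 12/35; answer 12/35
Stage 2: A1 = 12/35; threaded value p + q = 47; m = 6; a(2) = -2*(50) + 2*(6) = -88; iterating: a(2)=-88, a(3)=276, a(4)=-728, a(5)=2008, a(6)=-5472, a(7)=14960, a(8)=-40864, a(9)=111648, a(10)=-305024, a(11)=833344, a(12)=-2276736, a(13)=6220160, a(14)=-16993792; answer -16993792
Stage 3: A2 = -16993792; w = 54724; 54724 = 2^2 * 13681; sigma = (1 + 2 + 4) * (1 + 13681) = 7 * 13682 = 95774; answer 95774
Stage 4: A3 = 95774; c = 2; total draws C(7,2) = 21; favorable C(5,1)*C(2,1) = 10; P = 10/21; answer 10/21

10/21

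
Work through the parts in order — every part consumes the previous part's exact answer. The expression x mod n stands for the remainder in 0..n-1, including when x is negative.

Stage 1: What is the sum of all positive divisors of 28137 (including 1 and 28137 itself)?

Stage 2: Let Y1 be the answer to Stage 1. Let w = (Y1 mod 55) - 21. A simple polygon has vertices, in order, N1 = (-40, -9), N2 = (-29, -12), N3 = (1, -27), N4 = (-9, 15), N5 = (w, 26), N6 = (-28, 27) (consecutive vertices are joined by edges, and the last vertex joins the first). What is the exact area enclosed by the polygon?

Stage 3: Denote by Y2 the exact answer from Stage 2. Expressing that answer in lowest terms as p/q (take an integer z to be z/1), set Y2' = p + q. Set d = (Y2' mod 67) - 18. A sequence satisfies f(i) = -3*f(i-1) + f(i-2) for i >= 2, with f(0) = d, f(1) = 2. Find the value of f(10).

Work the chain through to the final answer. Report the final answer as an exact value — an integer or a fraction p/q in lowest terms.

355306

Stage 1: 28137 = 3 * 83 * 113; sigma = (1 + 3) * (1 + 83) * (1 + 113) = 4 * 84 * 114 = 38304; answer 38304
Stage 2: Y1 = 38304; w = 3; cross terms: (-40*-12 - -29*-9)=219, (-29*-27 - 1*-12)=795, (1*15 - -9*-27)=-228, (-9*26 - 3*15)=-279, (3*27 - -28*26)=809, (-28*-9 - -40*27)=1332; twice the area = |2648| = 2648; area = 1324; answer 1324
Stage 3: Y2 = 1324; threaded value p + q = 1325; d = 34; f(2) = -3*(2) + 1*(34) = 28; iterating: f(2)=28, f(3)=-82, f(4)=274, f(5)=-904, f(6)=2986, f(7)=-9862, f(8)=32572, f(9)=-107578, f(10)=355306; answer 355306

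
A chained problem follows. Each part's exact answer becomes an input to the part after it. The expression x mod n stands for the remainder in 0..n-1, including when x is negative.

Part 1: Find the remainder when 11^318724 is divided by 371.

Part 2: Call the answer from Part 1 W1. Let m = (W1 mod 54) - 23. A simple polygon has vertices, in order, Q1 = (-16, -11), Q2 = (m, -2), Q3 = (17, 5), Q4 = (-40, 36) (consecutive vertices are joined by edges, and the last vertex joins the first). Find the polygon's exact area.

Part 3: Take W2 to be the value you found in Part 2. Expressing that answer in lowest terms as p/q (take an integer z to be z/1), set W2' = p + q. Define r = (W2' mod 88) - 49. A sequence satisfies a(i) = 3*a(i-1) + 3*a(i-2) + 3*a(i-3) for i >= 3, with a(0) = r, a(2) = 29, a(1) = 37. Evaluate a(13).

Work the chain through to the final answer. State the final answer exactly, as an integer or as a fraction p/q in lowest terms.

Part 1: squarings mod 371: 11^1=11, 11^2=121, 11^4=172, 11^8=275, 11^16=312, 11^32=142, 11^64=130, 11^128=205, 11^256=102, 11^512=16, 11^1024=256, 11^2048=240, 11^4096=95, 11^8192=121, 11^16384=172, 11^32768=275, 11^65536=312, 11^131072=142, 11^262144=130; 11^318724 = 11^4 * 11^256 * 11^1024 * 11^2048 * 11^4096 * 11^16384 * 11^32768 * 11^262144 = 312 (mod 371); answer 312
Part 2: W1 = 312; m = 19; cross terms: (-16*-2 - 19*-11)=241, (19*5 - 17*-2)=129, (17*36 - -40*5)=812, (-40*-11 - -16*36)=1016; twice the area = |2198| = 2198; area = 1099; answer 1099
Part 3: W2 = 1099; threaded value p + q = 1100; r = -5; a(3) = 3*(29) + 3*(37) + 3*(-5) = 183; iterating: a(3)=183, a(4)=747, a(5)=2877, a(6)=11421, a(7)=45135, a(8)=178299, a(9)=704565, a(10)=2783997, a(11)=11000583, a(12)=43467435, a(13)=171756045; answer 171756045

171756045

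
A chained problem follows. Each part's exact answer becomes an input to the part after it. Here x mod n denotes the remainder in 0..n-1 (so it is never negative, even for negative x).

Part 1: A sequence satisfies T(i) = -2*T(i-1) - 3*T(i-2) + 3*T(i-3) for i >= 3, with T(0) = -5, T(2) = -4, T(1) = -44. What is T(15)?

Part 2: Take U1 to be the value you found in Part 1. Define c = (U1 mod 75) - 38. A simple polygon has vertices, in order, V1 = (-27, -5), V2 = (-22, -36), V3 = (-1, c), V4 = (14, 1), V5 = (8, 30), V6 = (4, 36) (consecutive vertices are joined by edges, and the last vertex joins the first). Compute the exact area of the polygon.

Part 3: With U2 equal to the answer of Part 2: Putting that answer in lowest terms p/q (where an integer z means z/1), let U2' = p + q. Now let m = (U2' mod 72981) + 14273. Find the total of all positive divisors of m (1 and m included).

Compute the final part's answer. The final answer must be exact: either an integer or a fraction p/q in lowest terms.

Part 1: T(3) = -2*(-4) - 3*(-44) + 3*(-5) = 125; iterating: T(3)=125, T(4)=-370, T(5)=353, T(6)=779, T(7)=-3727, T(8)=6176, T(9)=1166, T(10)=-32041, T(11)=79112, T(12)=-58603, T(13)=-216253, T(14)=845651, T(15)=-1218352; answer -1218352
Part 2: U1 = -1218352; c = -15; cross terms: (-27*-36 - -22*-5)=862, (-22*-15 - -1*-36)=294, (-1*1 - 14*-15)=209, (14*30 - 8*1)=412, (8*36 - 4*30)=168, (4*-5 - -27*36)=952; twice the area = |2897| = 2897; area = 2897/2; answer 2897/2
Part 3: U2 = 2897/2; threaded value p + q = 2899; m = 17172; 17172 = 2^2 * 3^4 * 53; sigma = (1 + 2 + 4) * (1 + 3 + 9 + 27 + 81) * (1 + 53) = 7 * 121 * 54 = 45738; answer 45738

45738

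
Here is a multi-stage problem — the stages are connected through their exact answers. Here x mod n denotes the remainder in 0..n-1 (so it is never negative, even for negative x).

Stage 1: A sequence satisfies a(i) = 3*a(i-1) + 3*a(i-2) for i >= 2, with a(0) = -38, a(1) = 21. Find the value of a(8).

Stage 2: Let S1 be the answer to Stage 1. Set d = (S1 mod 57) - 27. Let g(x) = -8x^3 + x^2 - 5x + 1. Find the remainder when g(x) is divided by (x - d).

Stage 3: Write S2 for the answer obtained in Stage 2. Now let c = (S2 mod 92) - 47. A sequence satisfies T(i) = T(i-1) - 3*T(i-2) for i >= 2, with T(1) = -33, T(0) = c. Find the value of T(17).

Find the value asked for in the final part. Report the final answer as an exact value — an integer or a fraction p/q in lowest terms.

Stage 1: a(2) = 3*(21) + 3*(-38) = -51; iterating: a(2)=-51, a(3)=-90, a(4)=-423, a(5)=-1539, a(6)=-5886, a(7)=-22275, a(8)=-84483; answer -84483
Stage 2: S1 = -84483; d = 21; remainder = value at the root: -8*(21)^3 + 1*(21)^2 - 5*(21)^1 + 1 = (-74088) + (441) + (-105) + (1) = -73751; answer -73751
Stage 3: S2 = -73751; c = -14; T(2) = 1*(-33) - 3*(-14) = 9; iterating: T(2)=9, T(3)=108, T(4)=81, T(5)=-243, T(6)=-486, T(7)=243, T(8)=1701, T(9)=972, T(10)=-4131, T(11)=-7047, T(12)=5346, T(13)=26487, T(14)=10449, T(15)=-69012, T(16)=-100359, T(17)=106677; answer 106677

106677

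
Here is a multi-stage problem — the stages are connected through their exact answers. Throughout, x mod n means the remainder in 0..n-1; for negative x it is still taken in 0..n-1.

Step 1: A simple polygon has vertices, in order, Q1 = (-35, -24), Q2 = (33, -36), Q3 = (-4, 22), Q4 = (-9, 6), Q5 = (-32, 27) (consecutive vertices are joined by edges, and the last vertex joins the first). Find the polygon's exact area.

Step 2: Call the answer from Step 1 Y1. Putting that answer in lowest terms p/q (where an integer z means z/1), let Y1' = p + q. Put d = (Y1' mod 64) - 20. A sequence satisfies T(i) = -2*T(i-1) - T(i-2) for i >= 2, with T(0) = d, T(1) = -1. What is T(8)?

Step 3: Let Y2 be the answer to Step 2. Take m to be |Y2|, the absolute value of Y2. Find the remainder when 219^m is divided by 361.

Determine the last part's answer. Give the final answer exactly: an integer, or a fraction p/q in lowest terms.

Step 1: cross terms: (-35*-36 - 33*-24)=2052, (33*22 - -4*-36)=582, (-4*6 - -9*22)=174, (-9*27 - -32*6)=-51, (-32*-24 - -35*27)=1713; twice the area = |4470| = 4470; area = 2235; answer 2235
Step 2: Y1 = 2235; threaded value p + q = 2236; d = 40; T(2) = -2*(-1) - 1*(40) = -38; iterating: T(2)=-38, T(3)=77, T(4)=-116, T(5)=155, T(6)=-194, T(7)=233, T(8)=-272; answer -272
Step 3: Y2 = -272; m = 272; squarings mod 361: 219^1=219, 219^2=309, 219^4=177, 219^8=283, 219^16=308, 219^32=282, 219^64=104, 219^128=347, 219^256=196; 219^272 = 219^16 * 219^256 = 81 (mod 361); answer 81

81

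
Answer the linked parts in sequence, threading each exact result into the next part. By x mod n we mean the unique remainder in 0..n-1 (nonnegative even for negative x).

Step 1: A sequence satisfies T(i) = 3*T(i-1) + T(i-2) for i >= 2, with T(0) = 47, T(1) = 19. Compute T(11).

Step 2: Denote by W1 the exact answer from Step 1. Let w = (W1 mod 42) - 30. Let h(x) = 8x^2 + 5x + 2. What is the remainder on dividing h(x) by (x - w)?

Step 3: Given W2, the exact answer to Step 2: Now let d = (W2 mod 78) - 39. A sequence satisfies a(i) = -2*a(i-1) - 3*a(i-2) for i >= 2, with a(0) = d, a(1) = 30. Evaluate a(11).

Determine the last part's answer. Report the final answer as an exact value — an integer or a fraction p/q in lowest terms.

Step 1: T(2) = 3*(19) + 1*(47) = 104; iterating: T(2)=104, T(3)=331, T(4)=1097, T(5)=3622, T(6)=11963, T(7)=39511, T(8)=130496, T(9)=430999, T(10)=1423493, T(11)=4701478; answer 4701478
Step 2: W1 = 4701478; w = 10; remainder = value at the root: 8*(10)^2 + 5*(10)^1 + 2 = (800) + (50) + (2) = 852; answer 852
Step 3: W2 = 852; d = 33; a(2) = -2*(30) - 3*(33) = -159; iterating: a(2)=-159, a(3)=228, a(4)=21, a(5)=-726, a(6)=1389, a(7)=-600, a(8)=-2967, a(9)=7734, a(10)=-6567, a(11)=-10068; answer -10068

-10068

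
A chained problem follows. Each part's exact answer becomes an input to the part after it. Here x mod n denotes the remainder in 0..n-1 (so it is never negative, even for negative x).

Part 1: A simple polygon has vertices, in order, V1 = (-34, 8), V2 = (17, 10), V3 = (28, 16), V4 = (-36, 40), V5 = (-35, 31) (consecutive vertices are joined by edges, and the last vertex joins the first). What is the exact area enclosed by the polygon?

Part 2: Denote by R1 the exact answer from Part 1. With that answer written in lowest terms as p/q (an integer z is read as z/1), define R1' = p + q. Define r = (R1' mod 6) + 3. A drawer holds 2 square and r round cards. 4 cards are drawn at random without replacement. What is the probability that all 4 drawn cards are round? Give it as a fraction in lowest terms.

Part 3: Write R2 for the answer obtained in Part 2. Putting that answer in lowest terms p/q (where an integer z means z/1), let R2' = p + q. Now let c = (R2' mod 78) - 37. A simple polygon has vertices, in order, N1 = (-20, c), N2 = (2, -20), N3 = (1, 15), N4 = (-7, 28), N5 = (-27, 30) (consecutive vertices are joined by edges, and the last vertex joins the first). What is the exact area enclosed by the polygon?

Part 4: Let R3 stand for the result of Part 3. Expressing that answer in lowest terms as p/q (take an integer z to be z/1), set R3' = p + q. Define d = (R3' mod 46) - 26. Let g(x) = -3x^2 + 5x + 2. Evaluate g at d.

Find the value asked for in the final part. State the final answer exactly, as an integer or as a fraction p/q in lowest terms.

-880

Part 1: cross terms: (-34*10 - 17*8)=-476, (17*16 - 28*10)=-8, (28*40 - -36*16)=1696, (-36*31 - -35*40)=284, (-35*8 - -34*31)=774; twice the area = |2270| = 2270; area = 1135; answer 1135
Part 2: R1 = 1135; threaded value p + q = 1136; r = 5; total draws C(7,4) = 35; favorable C(5,4) = 5; P = 1/7; answer 1/7
Part 3: R2 = 1/7; threaded value p + q = 8; c = -29; cross terms: (-20*-20 - 2*-29)=458, (2*15 - 1*-20)=50, (1*28 - -7*15)=133, (-7*30 - -27*28)=546, (-27*-29 - -20*30)=1383; twice the area = |2570| = 2570; area = 1285; answer 1285
Part 4: R3 = 1285; threaded value p + q = 1286; d = 18; -3*(18)^2 + 5*(18)^1 + 2 = (-972) + (90) + (2) = -880; answer -880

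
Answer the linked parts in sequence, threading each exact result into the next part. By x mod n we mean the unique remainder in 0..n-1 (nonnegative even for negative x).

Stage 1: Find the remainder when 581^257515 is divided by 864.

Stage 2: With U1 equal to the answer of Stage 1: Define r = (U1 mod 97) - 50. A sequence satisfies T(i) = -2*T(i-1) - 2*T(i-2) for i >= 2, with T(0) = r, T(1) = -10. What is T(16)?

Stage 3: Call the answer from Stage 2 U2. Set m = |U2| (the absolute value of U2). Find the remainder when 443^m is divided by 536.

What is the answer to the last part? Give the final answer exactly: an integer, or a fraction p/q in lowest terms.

Stage 1: squarings mod 864: 581^1=581, 581^2=601, 581^4=49, 581^8=673, 581^16=193, 581^32=97, 581^64=769, 581^128=385, 581^256=481, 581^512=673, 581^1024=193, 581^2048=97, 581^4096=769, 581^8192=385, 581^16384=481, 581^32768=673, 581^65536=193, 581^131072=97; 581^257515 = 581^1 * 581^2 * 581^8 * 581^32 * 581^64 * 581^128 * 581^256 * 581^1024 * 581^2048 * 581^8192 * 581^16384 * 581^32768 * 581^65536 * 581^131072 = 509 (mod 864); answer 509
Stage 2: U1 = 509; r = -26; T(2) = -2*(-10) - 2*(-26) = 72; iterating: T(2)=72, T(3)=-124, T(4)=104, T(5)=40, T(6)=-288, T(7)=496, T(8)=-416, T(9)=-160, T(10)=1152, T(11)=-1984, T(12)=1664, T(13)=640, T(14)=-4608, T(15)=7936, T(16)=-6656; answer -6656
Stage 3: U2 = -6656; m = 6656; squarings mod 536: 443^1=443, 443^2=73, 443^4=505, 443^8=425, 443^16=529, 443^32=49, 443^64=257, 443^128=121, 443^256=169, 443^512=153, 443^1024=361, 443^2048=73, 443^4096=505; 443^6656 = 443^512 * 443^2048 * 443^4096 = 17 (mod 536); answer 17

17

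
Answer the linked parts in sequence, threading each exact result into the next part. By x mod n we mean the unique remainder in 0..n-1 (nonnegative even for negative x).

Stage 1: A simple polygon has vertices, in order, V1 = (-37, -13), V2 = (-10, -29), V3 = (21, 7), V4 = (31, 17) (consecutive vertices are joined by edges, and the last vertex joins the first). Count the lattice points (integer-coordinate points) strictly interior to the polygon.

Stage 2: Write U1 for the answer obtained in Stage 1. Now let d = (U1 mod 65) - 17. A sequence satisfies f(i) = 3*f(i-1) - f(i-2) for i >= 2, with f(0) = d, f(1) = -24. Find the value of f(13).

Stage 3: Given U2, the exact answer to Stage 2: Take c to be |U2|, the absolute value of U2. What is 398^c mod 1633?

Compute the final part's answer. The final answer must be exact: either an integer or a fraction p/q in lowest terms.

116

Stage 1: cross terms: (-37*-29 - -10*-13)=943, (-10*7 - 21*-29)=539, (21*17 - 31*7)=140, (31*-13 - -37*17)=226; twice the area = |1848| = 1848; area = 924; boundary points = 1 + 1 + 10 + 2 = 14; strictly interior points = area - boundary/2 + 1 = 918; answer 918
Stage 2: U1 = 918; d = -9; f(2) = 3*(-24) - 1*(-9) = -63; iterating: f(2)=-63, f(3)=-165, f(4)=-432, f(5)=-1131, f(6)=-2961, f(7)=-7752, f(8)=-20295, f(9)=-53133, f(10)=-139104, f(11)=-364179, f(12)=-953433, f(13)=-2496120; answer -2496120
Stage 3: U2 = -2496120; c = 2496120; squarings mod 1633: 398^1=398, 398^2=3, 398^4=9, 398^8=81, 398^16=29, 398^32=841, 398^64=192, 398^128=938, 398^256=1290, 398^512=73, 398^1024=430, 398^2048=371, 398^4096=469, 398^8192=1139, 398^16384=719, 398^32768=933, 398^65536=100, 398^131072=202, 398^262144=1612, 398^524288=441, 398^1048576=154, 398^2097152=854; 398^2496120 = 398^8 * 398^16 * 398^32 * 398^64 * 398^512 * 398^1024 * 398^4096 * 398^131072 * 398^262144 * 398^2097152 = 116 (mod 1633); answer 116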